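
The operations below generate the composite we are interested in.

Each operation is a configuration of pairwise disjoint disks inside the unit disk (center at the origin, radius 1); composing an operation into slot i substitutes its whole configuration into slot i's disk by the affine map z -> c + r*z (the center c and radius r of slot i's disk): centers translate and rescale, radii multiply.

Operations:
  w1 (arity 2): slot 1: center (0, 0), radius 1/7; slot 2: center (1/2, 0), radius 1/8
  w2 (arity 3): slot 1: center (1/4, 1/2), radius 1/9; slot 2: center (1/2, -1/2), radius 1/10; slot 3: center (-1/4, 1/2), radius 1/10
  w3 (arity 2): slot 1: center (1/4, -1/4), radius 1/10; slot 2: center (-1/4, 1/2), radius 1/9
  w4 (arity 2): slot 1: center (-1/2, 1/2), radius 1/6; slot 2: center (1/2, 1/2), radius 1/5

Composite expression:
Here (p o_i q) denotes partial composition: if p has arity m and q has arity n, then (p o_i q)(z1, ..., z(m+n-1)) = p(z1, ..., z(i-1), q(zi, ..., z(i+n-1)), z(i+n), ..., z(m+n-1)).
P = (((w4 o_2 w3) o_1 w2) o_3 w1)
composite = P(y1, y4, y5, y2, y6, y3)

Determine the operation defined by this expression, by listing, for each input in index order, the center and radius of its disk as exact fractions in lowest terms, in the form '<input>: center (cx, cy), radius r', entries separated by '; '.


Nesting under w4 composes maps z -> c + r*z down each y-path.
for y1, the 2-step affine chain lands on center (-11/24, 7/12), radius 1/54
for y4, the 2-step affine chain lands on center (-5/12, 5/12), radius 1/60
for y5, the 3-step affine chain lands on center (-13/24, 7/12), radius 1/420
for y2, the 3-step affine chain lands on center (-8/15, 7/12), radius 1/480
for y6, the 2-step affine chain lands on center (11/20, 9/20), radius 1/50
for y3, the 2-step affine chain lands on center (9/20, 3/5), radius 1/45

y1: center (-11/24, 7/12), radius 1/54; y2: center (-8/15, 7/12), radius 1/480; y3: center (9/20, 3/5), radius 1/45; y4: center (-5/12, 5/12), radius 1/60; y5: center (-13/24, 7/12), radius 1/420; y6: center (11/20, 9/20), radius 1/50


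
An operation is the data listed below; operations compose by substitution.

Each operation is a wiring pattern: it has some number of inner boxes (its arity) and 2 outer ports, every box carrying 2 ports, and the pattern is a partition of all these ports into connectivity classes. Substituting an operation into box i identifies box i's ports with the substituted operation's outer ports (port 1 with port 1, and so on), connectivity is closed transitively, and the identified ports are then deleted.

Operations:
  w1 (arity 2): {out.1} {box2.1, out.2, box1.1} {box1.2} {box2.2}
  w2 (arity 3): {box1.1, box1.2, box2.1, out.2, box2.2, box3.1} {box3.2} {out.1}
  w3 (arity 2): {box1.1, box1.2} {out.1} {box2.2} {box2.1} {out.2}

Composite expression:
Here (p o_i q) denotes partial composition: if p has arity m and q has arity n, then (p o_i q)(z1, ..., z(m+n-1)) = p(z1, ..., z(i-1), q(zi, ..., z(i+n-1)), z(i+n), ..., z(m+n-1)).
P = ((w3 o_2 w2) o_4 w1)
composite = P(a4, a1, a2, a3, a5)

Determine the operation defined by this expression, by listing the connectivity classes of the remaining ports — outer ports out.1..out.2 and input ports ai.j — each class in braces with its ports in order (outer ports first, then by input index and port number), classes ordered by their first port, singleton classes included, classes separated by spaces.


{out.1} {out.2} {a1.1, a1.2, a2.1, a2.2} {a3.1, a5.1} {a3.2} {a4.1, a4.2} {a5.2}

Reachability decides: close wires over w3-identified ports.
through w1, on inputs (a3, a5): {out.1} {out.2, a3.1, a5.1} {a3.2} {a5.2} (out.j = stage outer ports)
through w2, on inputs (a1, a2, a3, a5): {out.1} {out.2, a1.1, a1.2, a2.1, a2.2} {a3.1, a5.1} {a3.2} {a5.2} (out.j = stage outer ports)
through w3, on inputs (a4, a1, a2, a3, a5): {out.1} {out.2} {a1.1, a1.2, a2.1, a2.2} {a3.1, a5.1} {a3.2} {a4.1, a4.2} {a5.2} (out.j = stage outer ports)


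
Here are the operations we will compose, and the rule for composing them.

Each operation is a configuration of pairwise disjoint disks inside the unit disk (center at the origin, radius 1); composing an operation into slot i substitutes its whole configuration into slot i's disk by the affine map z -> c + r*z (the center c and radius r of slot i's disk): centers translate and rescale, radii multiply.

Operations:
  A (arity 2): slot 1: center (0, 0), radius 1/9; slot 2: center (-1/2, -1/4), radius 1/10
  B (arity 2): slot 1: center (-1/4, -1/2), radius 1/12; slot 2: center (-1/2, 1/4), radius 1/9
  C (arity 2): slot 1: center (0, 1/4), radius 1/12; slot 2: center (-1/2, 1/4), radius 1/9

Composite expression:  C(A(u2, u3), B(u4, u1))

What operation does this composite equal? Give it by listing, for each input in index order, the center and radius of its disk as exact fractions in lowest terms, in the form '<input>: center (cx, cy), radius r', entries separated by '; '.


u1: center (-5/9, 5/18), radius 1/81; u2: center (0, 1/4), radius 1/108; u3: center (-1/24, 11/48), radius 1/120; u4: center (-19/36, 7/36), radius 1/108

Each u-disk chains the slot maps above it in C; radii multiply.
input u2: applying the 2 nested substitutions gives center (0, 1/4), radius 1/108
input u3: applying the 2 nested substitutions gives center (-1/24, 11/48), radius 1/120
input u4: applying the 2 nested substitutions gives center (-19/36, 7/36), radius 1/108
input u1: applying the 2 nested substitutions gives center (-5/9, 5/18), radius 1/81


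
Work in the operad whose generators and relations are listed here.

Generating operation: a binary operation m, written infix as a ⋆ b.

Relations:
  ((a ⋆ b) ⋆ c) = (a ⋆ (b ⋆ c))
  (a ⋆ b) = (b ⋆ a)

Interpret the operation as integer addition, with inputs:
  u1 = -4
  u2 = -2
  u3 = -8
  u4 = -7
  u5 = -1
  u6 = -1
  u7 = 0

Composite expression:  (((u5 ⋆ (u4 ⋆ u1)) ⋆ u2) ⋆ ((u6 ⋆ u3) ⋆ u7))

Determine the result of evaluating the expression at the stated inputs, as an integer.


-23

(u4 ⋆ u1) = -11
(u5 ⋆ (u4 ⋆ u1)) = -12
((u5 ⋆ (u4 ⋆ u1)) ⋆ u2) = -14
(u6 ⋆ u3) = -9
((u6 ⋆ u3) ⋆ u7) = -9
(((u5 ⋆ (u4 ⋆ u1)) ⋆ u2) ⋆ ((u6 ⋆ u3) ⋆ u7)) = -23


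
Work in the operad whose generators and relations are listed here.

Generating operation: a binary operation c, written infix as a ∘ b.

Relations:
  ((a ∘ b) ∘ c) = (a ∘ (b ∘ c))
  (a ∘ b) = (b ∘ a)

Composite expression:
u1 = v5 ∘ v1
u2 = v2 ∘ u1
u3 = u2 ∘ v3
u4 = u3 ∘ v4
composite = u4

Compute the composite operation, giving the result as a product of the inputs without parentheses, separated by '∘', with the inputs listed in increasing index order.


v1 ∘ v2 ∘ v3 ∘ v4 ∘ v5

With c associative and commutative, the v-input set is all that matters.
(v5 ∘ v1) spells out as v5 ∘ v1
(v2 ∘ (v5 ∘ v1)) spells out as v2 ∘ v5 ∘ v1
((v2 ∘ (v5 ∘ v1)) ∘ v3) spells out as v2 ∘ v5 ∘ v1 ∘ v3
(((v2 ∘ (v5 ∘ v1)) ∘ v3) ∘ v4) spells out as v2 ∘ v5 ∘ v1 ∘ v3 ∘ v4
the factors in increasing index order: v1 ∘ v2 ∘ v3 ∘ v4 ∘ v5


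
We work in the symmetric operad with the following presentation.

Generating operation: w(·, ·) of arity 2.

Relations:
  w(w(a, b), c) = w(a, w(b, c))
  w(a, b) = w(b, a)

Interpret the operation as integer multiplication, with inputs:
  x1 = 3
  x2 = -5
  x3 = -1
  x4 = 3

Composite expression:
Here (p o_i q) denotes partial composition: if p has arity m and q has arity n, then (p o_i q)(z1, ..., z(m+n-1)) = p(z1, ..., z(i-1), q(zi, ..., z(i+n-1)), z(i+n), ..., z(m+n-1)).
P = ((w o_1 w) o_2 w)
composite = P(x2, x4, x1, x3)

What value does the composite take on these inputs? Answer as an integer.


45

w(x4, x1) = 9
w(x2, w(x4, x1)) = -45
w(w(x2, w(x4, x1)), x3) = 45


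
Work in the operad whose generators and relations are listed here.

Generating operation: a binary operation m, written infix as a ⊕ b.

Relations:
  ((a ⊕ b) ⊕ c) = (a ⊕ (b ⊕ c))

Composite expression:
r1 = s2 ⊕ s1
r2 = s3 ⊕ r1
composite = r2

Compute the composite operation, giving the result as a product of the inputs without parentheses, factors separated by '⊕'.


Key point: m is associative — brackets drop, the s-order remains.
(s2 ⊕ s1) flattens to s2 ⊕ s1
(s3 ⊕ (s2 ⊕ s1)) flattens to s3 ⊕ s2 ⊕ s1

s3 ⊕ s2 ⊕ s1


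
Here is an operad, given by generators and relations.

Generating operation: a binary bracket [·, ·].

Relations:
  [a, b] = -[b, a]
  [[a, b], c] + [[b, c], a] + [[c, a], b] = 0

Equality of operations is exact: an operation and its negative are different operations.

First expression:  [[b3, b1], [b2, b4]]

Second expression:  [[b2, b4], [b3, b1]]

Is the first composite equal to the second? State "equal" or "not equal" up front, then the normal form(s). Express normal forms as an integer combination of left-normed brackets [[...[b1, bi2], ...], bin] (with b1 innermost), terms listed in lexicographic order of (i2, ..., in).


not equal; the first gives -[[[b1, b3], b2], b4] + [[[b1, b3], b4], b2] and the second [[[b1, b3], b2], b4] - [[[b1, b3], b4], b2]

Reducing the first expression gives -[[[b1, b3], b2], b4] + [[[b1, b3], b4], b2]
Reducing the second expression gives [[[b1, b3], b2], b4] - [[[b1, b3], b4], b2]
They disagree, so not equal.


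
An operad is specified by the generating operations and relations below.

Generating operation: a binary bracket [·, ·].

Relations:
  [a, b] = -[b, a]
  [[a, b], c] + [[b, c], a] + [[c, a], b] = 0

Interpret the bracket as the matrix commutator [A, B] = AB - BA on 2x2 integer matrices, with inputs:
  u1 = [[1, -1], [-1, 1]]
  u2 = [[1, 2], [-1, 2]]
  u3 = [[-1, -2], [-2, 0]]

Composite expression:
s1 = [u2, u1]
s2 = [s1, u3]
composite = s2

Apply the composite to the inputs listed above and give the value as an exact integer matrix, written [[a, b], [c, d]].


[[-4, 13], [-11, 4]]

[u2, u1] = [[-3, 1], [-1, 3]]
[[u2, u1], u3] = [[-4, 13], [-11, 4]]


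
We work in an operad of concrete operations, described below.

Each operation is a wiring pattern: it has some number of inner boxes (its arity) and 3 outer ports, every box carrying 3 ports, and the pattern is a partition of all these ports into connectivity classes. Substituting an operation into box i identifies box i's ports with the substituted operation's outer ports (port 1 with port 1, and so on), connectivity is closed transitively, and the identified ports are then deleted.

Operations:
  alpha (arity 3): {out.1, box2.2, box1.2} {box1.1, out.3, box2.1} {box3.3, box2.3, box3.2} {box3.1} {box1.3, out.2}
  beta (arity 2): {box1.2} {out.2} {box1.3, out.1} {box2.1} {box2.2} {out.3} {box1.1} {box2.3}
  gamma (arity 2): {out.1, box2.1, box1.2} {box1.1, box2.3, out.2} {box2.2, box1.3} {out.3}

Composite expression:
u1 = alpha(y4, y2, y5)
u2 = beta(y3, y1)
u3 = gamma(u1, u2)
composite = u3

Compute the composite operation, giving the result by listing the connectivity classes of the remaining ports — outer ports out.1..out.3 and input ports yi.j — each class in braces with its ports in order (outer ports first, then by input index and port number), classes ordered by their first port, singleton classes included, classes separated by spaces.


{out.1, y3.3, y4.3} {out.2, y2.2, y4.2} {out.3} {y1.1} {y1.2} {y1.3} {y2.1, y4.1} {y2.3, y5.2, y5.3} {y3.1} {y3.2} {y5.1}

Reachability decides: close wires over gamma-identified ports.
alpha over (y4, y2, y5) gives {out.1, y2.2, y4.2} {out.2, y4.3} {out.3, y2.1, y4.1} {y2.3, y5.2, y5.3} {y5.1}, out.j being that stage's outer ports
beta over (y3, y1) gives {out.1, y3.3} {out.2} {out.3} {y1.1} {y1.2} {y1.3} {y3.1} {y3.2}, out.j being that stage's outer ports
gamma over (y4, y2, y5, y3, y1) gives {out.1, y3.3, y4.3} {out.2, y2.2, y4.2} {out.3} {y1.1} {y1.2} {y1.3} {y2.1, y4.1} {y2.3, y5.2, y5.3} {y3.1} {y3.2} {y5.1}, out.j being that stage's outer ports


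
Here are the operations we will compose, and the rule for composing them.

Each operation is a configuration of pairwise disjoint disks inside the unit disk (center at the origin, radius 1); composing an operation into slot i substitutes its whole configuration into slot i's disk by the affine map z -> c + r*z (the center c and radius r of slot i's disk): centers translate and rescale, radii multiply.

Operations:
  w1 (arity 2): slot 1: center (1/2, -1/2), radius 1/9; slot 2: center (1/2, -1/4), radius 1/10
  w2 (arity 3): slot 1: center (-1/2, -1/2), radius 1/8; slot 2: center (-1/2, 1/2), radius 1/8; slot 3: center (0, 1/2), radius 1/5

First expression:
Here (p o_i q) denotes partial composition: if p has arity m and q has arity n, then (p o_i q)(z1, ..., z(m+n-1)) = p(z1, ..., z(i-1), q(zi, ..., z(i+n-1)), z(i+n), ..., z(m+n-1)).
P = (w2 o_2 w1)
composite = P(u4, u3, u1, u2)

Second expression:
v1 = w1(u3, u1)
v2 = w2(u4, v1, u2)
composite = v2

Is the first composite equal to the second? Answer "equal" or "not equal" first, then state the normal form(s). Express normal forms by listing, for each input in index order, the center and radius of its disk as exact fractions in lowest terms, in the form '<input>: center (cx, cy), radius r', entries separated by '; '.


equal — both sides give u1: center (-7/16, 15/32), radius 1/80; u2: center (0, 1/2), radius 1/5; u3: center (-7/16, 7/16), radius 1/72; u4: center (-1/2, -1/2), radius 1/8

Normal form of the first expression: u1: center (-7/16, 15/32), radius 1/80; u2: center (0, 1/2), radius 1/5; u3: center (-7/16, 7/16), radius 1/72; u4: center (-1/2, -1/2), radius 1/8
Normal form of the second expression: u1: center (-7/16, 15/32), radius 1/80; u2: center (0, 1/2), radius 1/5; u3: center (-7/16, 7/16), radius 1/72; u4: center (-1/2, -1/2), radius 1/8
Both agree, so they are equal.


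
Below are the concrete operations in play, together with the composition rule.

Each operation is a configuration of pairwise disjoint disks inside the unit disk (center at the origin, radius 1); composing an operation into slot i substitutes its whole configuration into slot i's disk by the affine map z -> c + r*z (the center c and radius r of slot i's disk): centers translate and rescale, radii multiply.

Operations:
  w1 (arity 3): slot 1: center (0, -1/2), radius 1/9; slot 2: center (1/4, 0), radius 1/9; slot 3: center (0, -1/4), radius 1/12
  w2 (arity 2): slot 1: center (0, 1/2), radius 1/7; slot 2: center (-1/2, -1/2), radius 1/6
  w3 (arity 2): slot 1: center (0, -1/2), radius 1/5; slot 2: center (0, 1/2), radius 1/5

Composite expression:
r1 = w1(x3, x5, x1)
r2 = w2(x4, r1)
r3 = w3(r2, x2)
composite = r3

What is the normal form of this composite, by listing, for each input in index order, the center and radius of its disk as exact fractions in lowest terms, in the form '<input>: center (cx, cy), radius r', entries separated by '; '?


x1: center (-1/10, -73/120), radius 1/360; x2: center (0, 1/2), radius 1/5; x3: center (-1/10, -37/60), radius 1/270; x4: center (0, -2/5), radius 1/35; x5: center (-11/120, -3/5), radius 1/270


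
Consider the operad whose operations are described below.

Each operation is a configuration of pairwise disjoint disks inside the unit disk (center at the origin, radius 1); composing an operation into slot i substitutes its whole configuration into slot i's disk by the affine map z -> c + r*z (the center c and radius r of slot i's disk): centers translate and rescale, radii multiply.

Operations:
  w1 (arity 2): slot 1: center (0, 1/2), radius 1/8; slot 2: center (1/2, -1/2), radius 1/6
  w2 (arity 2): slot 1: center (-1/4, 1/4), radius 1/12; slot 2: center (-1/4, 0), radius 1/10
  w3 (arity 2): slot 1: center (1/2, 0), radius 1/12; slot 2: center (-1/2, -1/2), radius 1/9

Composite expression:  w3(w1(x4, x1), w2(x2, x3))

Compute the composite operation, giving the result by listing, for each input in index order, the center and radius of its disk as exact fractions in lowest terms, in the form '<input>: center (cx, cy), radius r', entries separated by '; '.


x1: center (13/24, -1/24), radius 1/72; x2: center (-19/36, -17/36), radius 1/108; x3: center (-19/36, -1/2), radius 1/90; x4: center (1/2, 1/24), radius 1/96

Follow each x-input down from w3: c' goes to c + r*c', radius to r*r'.
x4: after 2 affine steps, its disk has center (1/2, 1/24), radius 1/96
x1: after 2 affine steps, its disk has center (13/24, -1/24), radius 1/72
x2: after 2 affine steps, its disk has center (-19/36, -17/36), radius 1/108
x3: after 2 affine steps, its disk has center (-19/36, -1/2), radius 1/90


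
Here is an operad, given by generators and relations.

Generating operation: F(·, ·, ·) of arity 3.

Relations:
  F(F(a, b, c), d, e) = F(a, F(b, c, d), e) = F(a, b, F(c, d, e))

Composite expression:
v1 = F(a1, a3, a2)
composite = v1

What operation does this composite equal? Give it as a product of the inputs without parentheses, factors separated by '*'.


a1 * a3 * a2

Associativity of F dissolves the nesting; only the a-input order survives.
F(a1, a3, a2) collapses to a1 * a3 * a2


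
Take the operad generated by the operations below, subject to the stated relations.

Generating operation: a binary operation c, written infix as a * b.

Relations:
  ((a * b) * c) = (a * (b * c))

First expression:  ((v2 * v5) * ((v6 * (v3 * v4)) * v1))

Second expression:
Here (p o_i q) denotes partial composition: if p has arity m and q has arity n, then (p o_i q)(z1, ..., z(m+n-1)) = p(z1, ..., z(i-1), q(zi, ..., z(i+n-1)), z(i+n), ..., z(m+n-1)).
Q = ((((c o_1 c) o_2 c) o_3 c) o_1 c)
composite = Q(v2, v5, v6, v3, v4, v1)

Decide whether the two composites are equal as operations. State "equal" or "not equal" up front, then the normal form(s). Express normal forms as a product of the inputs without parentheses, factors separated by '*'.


Reducing the first expression gives v2 * v5 * v6 * v3 * v4 * v1
Reducing the second expression gives v2 * v5 * v6 * v3 * v4 * v1
Same normal form: equal.

equal; both compose to v2 * v5 * v6 * v3 * v4 * v1


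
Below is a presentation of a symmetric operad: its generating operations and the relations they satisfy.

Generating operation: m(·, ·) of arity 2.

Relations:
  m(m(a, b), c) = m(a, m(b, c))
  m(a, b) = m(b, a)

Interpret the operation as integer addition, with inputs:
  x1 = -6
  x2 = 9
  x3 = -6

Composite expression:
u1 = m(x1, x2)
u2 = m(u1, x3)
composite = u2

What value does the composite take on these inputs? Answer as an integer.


-3

m(x1, x2) = 3
m(m(x1, x2), x3) = -3


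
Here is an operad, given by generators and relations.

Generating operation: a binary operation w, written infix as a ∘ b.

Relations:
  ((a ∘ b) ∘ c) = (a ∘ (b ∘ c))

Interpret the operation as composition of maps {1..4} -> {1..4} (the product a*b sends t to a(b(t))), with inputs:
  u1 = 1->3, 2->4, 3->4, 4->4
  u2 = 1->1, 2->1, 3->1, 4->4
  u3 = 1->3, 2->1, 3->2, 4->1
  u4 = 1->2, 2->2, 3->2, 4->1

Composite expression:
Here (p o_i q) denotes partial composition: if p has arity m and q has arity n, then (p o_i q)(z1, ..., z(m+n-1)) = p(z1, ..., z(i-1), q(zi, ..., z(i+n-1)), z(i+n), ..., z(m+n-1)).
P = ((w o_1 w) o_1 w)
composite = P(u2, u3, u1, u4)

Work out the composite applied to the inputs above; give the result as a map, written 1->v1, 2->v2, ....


1->1, 2->1, 3->1, 4->1

(u2 ∘ u3) = 1->1, 2->1, 3->1, 4->1
((u2 ∘ u3) ∘ u1) = 1->1, 2->1, 3->1, 4->1
(((u2 ∘ u3) ∘ u1) ∘ u4) = 1->1, 2->1, 3->1, 4->1


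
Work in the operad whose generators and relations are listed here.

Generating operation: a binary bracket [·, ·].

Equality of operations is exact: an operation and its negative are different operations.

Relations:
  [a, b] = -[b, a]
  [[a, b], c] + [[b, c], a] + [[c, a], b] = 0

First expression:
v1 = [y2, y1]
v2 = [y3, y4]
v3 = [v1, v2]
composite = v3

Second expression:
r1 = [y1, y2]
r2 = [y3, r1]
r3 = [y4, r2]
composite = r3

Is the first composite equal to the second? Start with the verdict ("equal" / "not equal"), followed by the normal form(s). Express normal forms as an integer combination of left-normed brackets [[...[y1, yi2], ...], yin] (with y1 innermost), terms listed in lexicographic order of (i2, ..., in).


The first composite normalizes to -[[[y1, y2], y3], y4] + [[[y1, y2], y4], y3]
The second composite normalizes to [[[y1, y2], y3], y4]
No match — not equal.

not equal — first -[[[y1, y2], y3], y4] + [[[y1, y2], y4], y3], second [[[y1, y2], y3], y4]


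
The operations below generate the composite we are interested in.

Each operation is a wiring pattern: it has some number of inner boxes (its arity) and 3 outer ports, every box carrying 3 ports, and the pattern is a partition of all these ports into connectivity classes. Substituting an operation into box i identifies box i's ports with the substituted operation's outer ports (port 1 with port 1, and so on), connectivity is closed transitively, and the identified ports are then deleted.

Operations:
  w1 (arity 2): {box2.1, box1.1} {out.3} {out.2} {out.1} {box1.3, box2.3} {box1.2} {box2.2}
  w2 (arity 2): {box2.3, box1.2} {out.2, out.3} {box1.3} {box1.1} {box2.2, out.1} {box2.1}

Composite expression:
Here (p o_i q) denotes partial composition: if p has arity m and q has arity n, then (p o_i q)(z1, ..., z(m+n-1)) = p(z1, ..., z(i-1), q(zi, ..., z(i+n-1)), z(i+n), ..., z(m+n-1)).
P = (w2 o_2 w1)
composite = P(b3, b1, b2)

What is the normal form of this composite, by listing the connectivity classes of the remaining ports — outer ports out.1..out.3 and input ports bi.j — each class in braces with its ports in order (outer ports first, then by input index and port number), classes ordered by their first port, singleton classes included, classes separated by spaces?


{out.1} {out.2, out.3} {b1.1, b2.1} {b1.2} {b1.3, b2.3} {b2.2} {b3.1} {b3.2} {b3.3}

After gluing at w2, chains via deleted ports link the b-ports.
through w1, on inputs (b1, b2): {out.1} {out.2} {out.3} {b1.1, b2.1} {b1.2} {b1.3, b2.3} {b2.2} (out.j = stage outer ports)
through w2, on inputs (b3, b1, b2): {out.1} {out.2, out.3} {b1.1, b2.1} {b1.2} {b1.3, b2.3} {b2.2} {b3.1} {b3.2} {b3.3} (out.j = stage outer ports)


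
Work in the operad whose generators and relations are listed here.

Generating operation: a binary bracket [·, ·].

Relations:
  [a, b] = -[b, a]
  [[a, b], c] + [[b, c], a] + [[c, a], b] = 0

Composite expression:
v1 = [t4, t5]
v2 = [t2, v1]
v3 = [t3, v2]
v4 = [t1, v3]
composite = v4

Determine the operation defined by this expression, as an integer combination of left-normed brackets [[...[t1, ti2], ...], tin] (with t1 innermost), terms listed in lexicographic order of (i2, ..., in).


Expand each bracket as ab - ba; the t1-initial words give the coefficients.
Composite bracket: [t1, [t3, [t2, [t4, t5]]]]
The bracket unfolds into 16 signed words via [a, b] = ab - ba (2^4 = 16).
Words beginning with t1 determine it all:
  word t1t2t4t5t3 has sign -1, contributing -[[[[t1, t2], t4], t5], t3]
  word t1t2t5t4t3 has sign +1, contributing +[[[[t1, t2], t5], t4], t3]
  word t1t3t2t4t5 has sign +1, contributing +[[[[t1, t3], t2], t4], t5]
  word t1t3t2t5t4 has sign -1, contributing -[[[[t1, t3], t2], t5], t4]
  word t1t3t4t5t2 has sign -1, contributing -[[[[t1, t3], t4], t5], t2]
  word t1t3t5t4t2 has sign +1, contributing +[[[[t1, t3], t5], t4], t2]
  word t1t4t5t2t3 has sign +1, contributing +[[[[t1, t4], t5], t2], t3]
  word t1t5t4t2t3 has sign -1, contributing -[[[[t1, t5], t4], t2], t3]

-[[[[t1, t2], t4], t5], t3] + [[[[t1, t2], t5], t4], t3] + [[[[t1, t3], t2], t4], t5] - [[[[t1, t3], t2], t5], t4] - [[[[t1, t3], t4], t5], t2] + [[[[t1, t3], t5], t4], t2] + [[[[t1, t4], t5], t2], t3] - [[[[t1, t5], t4], t2], t3]


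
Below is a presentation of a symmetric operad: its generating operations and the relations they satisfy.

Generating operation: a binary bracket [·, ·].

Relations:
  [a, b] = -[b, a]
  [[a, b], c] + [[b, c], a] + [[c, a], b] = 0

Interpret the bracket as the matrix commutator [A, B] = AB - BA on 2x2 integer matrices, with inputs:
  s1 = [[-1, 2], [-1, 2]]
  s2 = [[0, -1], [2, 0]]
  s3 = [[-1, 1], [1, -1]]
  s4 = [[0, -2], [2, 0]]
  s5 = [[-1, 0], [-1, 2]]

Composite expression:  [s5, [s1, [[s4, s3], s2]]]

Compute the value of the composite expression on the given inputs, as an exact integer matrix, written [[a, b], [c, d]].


[[-24, 72], [64, 24]]

[s4, s3] = [[-4, 0], [0, 4]]
[[s4, s3], s2] = [[0, 8], [16, 0]]
[s1, [[s4, s3], s2]] = [[40, -24], [48, -40]]
[s5, [s1, [[s4, s3], s2]]] = [[-24, 72], [64, 24]]


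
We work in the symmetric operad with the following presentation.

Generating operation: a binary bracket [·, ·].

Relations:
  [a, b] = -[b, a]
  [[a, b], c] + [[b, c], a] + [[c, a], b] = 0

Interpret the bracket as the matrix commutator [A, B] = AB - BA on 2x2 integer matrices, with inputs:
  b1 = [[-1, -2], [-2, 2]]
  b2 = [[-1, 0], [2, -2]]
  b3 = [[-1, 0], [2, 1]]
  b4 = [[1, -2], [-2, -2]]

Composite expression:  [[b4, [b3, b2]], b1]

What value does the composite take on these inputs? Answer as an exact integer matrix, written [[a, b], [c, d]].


[b3, b2] = [[0, 0], [6, 0]]
[b4, [b3, b2]] = [[-12, 0], [-18, 12]]
[[b4, [b3, b2]], b1] = [[-36, 48], [6, 36]]

[[-36, 48], [6, 36]]


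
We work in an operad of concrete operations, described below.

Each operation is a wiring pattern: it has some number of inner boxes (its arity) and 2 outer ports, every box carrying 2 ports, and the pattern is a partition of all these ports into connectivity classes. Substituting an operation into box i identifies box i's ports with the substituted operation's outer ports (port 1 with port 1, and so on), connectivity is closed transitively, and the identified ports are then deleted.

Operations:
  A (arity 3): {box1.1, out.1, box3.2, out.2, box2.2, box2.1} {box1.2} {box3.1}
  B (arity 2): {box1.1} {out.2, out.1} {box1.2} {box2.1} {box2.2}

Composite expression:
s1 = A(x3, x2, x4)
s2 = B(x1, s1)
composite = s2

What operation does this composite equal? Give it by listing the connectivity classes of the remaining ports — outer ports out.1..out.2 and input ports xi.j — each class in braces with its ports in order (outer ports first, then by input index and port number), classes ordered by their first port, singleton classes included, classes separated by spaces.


{out.1, out.2} {x1.1} {x1.2} {x2.1, x2.2, x3.1, x4.2} {x3.2} {x4.1}


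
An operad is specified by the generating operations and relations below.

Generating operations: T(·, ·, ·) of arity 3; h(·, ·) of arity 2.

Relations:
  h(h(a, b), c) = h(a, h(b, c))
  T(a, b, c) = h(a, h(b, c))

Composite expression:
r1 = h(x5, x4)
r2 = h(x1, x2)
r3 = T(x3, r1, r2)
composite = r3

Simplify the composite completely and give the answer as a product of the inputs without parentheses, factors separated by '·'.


x3 · x5 · x4 · x1 · x2

Every regrouping of T is equal, so read the x-inputs in written order.
h(x5, x4) reduces to x5 · x4
h(x1, x2) reduces to x1 · x2
T(x3, h(x5, x4), h(x1, x2)) reduces to x3 · x5 · x4 · x1 · x2


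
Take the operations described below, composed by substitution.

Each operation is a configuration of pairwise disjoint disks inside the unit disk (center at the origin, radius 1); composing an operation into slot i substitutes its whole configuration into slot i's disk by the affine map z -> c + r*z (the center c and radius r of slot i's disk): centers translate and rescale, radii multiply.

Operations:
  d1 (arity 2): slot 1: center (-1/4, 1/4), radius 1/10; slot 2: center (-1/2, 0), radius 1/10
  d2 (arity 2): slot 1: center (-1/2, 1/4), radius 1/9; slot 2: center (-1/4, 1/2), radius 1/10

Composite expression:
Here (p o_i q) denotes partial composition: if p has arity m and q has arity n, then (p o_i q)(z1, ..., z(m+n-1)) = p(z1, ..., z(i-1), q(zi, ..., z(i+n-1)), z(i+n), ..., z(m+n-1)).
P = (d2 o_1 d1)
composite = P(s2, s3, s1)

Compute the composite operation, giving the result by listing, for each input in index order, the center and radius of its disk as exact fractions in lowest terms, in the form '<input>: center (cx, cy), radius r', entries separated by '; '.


s1: center (-1/4, 1/2), radius 1/10; s2: center (-19/36, 5/18), radius 1/90; s3: center (-5/9, 1/4), radius 1/90

Affine substitution under d2: radii multiply and s-centers shift.
input s2: applying the 2 nested substitutions gives center (-19/36, 5/18), radius 1/90
input s3: applying the 2 nested substitutions gives center (-5/9, 1/4), radius 1/90
input s1: applying the 1 nested substitution gives center (-1/4, 1/2), radius 1/10


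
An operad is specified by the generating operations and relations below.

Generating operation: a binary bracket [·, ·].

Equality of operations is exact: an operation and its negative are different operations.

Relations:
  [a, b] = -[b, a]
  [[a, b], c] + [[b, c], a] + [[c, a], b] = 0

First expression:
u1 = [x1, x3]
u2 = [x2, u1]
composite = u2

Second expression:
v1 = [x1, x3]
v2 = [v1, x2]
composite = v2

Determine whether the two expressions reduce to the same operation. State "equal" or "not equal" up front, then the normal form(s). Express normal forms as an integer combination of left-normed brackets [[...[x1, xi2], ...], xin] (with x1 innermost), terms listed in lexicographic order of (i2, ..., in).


not equal; first: -[[x1, x3], x2]; second: [[x1, x3], x2]


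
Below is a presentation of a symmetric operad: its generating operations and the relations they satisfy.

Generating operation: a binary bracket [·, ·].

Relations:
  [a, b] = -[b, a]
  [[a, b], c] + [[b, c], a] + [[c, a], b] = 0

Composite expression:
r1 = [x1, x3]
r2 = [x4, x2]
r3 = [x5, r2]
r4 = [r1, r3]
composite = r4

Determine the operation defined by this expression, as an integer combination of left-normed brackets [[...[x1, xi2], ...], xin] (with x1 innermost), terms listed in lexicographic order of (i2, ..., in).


[[[[x1, x3], x2], x4], x5] - [[[[x1, x3], x4], x2], x5] - [[[[x1, x3], x5], x2], x4] + [[[[x1, x3], x5], x4], x2]


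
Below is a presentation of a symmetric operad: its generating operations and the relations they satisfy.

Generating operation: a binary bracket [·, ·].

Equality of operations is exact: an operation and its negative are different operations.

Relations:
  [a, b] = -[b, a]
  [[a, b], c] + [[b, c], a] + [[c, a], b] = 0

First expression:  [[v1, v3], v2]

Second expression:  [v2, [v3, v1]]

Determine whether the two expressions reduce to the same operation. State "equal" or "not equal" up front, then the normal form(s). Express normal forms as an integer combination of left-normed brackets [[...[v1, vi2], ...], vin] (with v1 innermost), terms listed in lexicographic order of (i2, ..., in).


Reducing the first expression gives [[v1, v3], v2]
Reducing the second expression gives [[v1, v3], v2]
Identical normal forms: equal.

equal; both compose to [[v1, v3], v2]


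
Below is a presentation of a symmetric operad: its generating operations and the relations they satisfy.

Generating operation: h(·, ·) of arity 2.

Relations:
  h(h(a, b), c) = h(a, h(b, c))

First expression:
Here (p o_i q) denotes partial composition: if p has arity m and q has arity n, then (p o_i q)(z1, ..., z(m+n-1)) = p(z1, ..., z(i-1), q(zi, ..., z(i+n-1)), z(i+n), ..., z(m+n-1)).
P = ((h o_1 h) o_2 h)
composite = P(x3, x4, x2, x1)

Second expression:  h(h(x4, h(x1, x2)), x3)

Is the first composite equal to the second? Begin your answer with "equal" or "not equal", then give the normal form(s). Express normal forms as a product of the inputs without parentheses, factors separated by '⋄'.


The first expression reduces to x3 ⋄ x4 ⋄ x2 ⋄ x1
The second expression reduces to x4 ⋄ x1 ⋄ x2 ⋄ x3
The normal forms differ: not equal.

not equal; first: x3 ⋄ x4 ⋄ x2 ⋄ x1; second: x4 ⋄ x1 ⋄ x2 ⋄ x3


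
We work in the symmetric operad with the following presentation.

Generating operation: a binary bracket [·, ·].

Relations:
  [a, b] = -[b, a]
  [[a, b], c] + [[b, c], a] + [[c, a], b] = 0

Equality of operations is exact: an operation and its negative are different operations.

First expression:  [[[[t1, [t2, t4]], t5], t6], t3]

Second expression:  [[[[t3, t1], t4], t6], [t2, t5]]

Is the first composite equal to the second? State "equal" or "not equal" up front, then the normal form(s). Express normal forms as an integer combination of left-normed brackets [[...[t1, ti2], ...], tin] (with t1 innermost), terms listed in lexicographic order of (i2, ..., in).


not equal; first: [[[[[t1, t2], t4], t5], t6], t3] - [[[[[t1, t4], t2], t5], t6], t3]; second: -[[[[[t1, t3], t4], t6], t2], t5] + [[[[[t1, t3], t4], t6], t5], t2]


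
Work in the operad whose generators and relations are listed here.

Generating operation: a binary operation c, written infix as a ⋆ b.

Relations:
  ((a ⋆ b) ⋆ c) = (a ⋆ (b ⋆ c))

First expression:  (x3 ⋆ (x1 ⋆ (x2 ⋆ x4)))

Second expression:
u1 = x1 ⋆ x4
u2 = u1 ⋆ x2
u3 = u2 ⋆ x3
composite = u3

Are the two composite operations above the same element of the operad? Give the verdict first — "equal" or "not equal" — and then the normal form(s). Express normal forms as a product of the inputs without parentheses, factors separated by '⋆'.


not equal; first: x3 ⋆ x1 ⋆ x2 ⋆ x4; second: x1 ⋆ x4 ⋆ x2 ⋆ x3


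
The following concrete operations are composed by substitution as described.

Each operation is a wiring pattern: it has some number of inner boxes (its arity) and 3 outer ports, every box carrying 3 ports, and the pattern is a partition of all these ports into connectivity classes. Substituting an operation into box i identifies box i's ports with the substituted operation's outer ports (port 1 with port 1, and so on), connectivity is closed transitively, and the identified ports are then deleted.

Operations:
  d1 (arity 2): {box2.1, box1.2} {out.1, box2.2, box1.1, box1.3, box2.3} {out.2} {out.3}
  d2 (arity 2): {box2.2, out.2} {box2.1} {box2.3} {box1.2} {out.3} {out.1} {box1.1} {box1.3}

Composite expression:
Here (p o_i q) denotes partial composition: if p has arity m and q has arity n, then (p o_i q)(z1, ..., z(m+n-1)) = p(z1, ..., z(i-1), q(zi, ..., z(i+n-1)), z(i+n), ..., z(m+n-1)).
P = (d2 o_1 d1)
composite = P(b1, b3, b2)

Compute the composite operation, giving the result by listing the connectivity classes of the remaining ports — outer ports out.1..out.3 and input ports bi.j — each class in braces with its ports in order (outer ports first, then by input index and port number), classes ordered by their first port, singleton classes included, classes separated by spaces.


{out.1} {out.2, b2.2} {out.3} {b1.1, b1.3, b3.2, b3.3} {b1.2, b3.1} {b2.1} {b2.3}

Two ports join when wires chain via d2-identified ports.
through d1, on inputs (b1, b3): {out.1, b1.1, b1.3, b3.2, b3.3} {out.2} {out.3} {b1.2, b3.1} (out.j = stage outer ports)
through d2, on inputs (b1, b3, b2): {out.1} {out.2, b2.2} {out.3} {b1.1, b1.3, b3.2, b3.3} {b1.2, b3.1} {b2.1} {b2.3} (out.j = stage outer ports)


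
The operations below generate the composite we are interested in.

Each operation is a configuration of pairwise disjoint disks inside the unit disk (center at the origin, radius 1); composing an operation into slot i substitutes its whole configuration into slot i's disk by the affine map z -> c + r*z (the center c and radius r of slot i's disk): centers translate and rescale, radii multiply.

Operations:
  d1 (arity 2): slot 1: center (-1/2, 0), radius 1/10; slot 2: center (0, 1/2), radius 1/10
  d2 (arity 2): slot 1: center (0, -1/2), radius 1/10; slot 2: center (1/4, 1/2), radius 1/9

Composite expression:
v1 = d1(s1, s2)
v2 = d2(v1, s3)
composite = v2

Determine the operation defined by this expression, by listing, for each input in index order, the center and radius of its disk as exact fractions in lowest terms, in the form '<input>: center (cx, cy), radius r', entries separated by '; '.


s1: center (-1/20, -1/2), radius 1/100; s2: center (0, -9/20), radius 1/100; s3: center (1/4, 1/2), radius 1/9

Follow each s-input down from d2: c' goes to c + r*c', radius to r*r'.
s1 passes through 2 substitutions, ending at center (-1/20, -1/2), radius 1/100
s2 passes through 2 substitutions, ending at center (0, -9/20), radius 1/100
s3 passes through 1 substitution, ending at center (1/4, 1/2), radius 1/9


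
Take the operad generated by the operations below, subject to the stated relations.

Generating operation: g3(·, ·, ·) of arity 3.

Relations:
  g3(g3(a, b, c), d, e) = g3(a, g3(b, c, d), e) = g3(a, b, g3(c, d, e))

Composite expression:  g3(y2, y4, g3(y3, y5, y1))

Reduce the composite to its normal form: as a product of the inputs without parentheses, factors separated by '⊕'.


Key point: g3 is associative — brackets drop, the y-order remains.
g3(y3, y5, y1) linearizes to y3 ⊕ y5 ⊕ y1
g3(y2, y4, g3(y3, y5, y1)) linearizes to y2 ⊕ y4 ⊕ y3 ⊕ y5 ⊕ y1

y2 ⊕ y4 ⊕ y3 ⊕ y5 ⊕ y1


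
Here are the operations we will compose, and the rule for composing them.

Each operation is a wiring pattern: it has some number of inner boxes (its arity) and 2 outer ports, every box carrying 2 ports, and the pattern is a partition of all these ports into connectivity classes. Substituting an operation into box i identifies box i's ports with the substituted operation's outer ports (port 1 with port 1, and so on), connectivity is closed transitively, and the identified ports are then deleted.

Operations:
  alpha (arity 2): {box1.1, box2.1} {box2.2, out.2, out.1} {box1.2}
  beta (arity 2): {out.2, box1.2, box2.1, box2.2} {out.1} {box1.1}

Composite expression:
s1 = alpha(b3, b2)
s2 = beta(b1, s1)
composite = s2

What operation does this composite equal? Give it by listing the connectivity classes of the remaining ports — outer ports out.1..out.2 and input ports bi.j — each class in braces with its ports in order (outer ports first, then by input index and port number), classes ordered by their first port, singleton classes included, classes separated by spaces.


{out.1} {out.2, b1.2, b2.2} {b1.1} {b2.1, b3.1} {b3.2}

Connectivity passes through glued beta-boundaries; trace each wire chain.
stage alpha: inputs (b3, b2), connectivity {out.1, out.2, b2.2} {b2.1, b3.1} {b3.2}, out.j its boundary
stage beta: inputs (b1, b3, b2), connectivity {out.1} {out.2, b1.2, b2.2} {b1.1} {b2.1, b3.1} {b3.2}, out.j its boundary


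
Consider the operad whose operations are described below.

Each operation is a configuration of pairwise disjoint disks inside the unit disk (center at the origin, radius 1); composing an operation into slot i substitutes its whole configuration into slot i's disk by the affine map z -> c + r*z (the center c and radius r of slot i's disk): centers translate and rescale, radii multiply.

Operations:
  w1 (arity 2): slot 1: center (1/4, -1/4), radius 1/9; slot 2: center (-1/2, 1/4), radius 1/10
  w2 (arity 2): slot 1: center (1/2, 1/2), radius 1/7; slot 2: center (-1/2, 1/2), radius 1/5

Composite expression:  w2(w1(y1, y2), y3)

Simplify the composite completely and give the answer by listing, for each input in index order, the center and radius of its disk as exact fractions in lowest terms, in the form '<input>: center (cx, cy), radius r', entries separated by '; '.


Follow each y-input down from w2: c' goes to c + r*c', radius to r*r'.
tracing y1 down its 2-map path: center (15/28, 13/28), radius 1/63
tracing y2 down its 2-map path: center (3/7, 15/28), radius 1/70
tracing y3 down its 1-map path: center (-1/2, 1/2), radius 1/5

y1: center (15/28, 13/28), radius 1/63; y2: center (3/7, 15/28), radius 1/70; y3: center (-1/2, 1/2), radius 1/5


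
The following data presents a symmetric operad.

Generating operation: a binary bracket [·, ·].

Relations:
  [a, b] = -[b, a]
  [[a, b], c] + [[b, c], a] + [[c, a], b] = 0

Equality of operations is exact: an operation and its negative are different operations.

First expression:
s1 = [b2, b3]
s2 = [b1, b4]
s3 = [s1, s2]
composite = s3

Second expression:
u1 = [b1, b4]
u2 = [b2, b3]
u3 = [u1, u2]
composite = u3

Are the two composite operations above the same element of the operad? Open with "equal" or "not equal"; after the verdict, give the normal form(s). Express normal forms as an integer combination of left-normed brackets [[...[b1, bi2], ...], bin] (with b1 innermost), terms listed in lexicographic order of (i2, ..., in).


not equal; first: -[[[b1, b4], b2], b3] + [[[b1, b4], b3], b2]; second: [[[b1, b4], b2], b3] - [[[b1, b4], b3], b2]
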